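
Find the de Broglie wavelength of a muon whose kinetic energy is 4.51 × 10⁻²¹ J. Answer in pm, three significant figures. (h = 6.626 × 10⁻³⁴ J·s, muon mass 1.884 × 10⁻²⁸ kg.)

p = √(2mKE) = √(2 × 1.884 × 10⁻²⁸ × 4.510 × 10⁻²¹) = 1.304 × 10⁻²⁴ kg·m/s.
λ = h/p = 6.626 × 10⁻³⁴ / 1.304 × 10⁻²⁴ = 5.08 × 10⁻¹⁰ m = 508 pm.

λ = 508 pm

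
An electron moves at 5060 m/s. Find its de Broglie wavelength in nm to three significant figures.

p = mv = 9.109 × 10⁻³¹ × 5060 = 4.609 × 10⁻²⁷ kg·m/s.
λ = h/p = 6.626 × 10⁻³⁴ / 4.609 × 10⁻²⁷ = 1.44 × 10⁻⁷ m = 144 nm.

λ = 144 nm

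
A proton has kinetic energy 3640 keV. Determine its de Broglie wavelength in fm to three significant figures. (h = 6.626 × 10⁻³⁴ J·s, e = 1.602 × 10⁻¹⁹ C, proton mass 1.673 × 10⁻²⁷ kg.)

λ = 15.0 fm

KE = 3640 keV = 5.831 × 10⁻¹³ J.
p = √(2mKE) = √(2 × 1.673 × 10⁻²⁷ × 5.831 × 10⁻¹³) = 4.417 × 10⁻²⁰ kg·m/s.
λ = h/p = 6.626 × 10⁻³⁴ / 4.417 × 10⁻²⁰ = 1.50 × 10⁻¹⁴ m = 15.0 fm.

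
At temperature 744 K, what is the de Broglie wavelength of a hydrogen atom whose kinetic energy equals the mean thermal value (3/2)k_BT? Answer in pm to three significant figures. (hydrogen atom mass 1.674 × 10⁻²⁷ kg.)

KE = (3/2)k_BT = 1.5 × 1.381 × 10⁻²³ × 744 = 1.541 × 10⁻²⁰ J.
p = √(2mKE) = √(2 × 1.674 × 10⁻²⁷ × 1.541 × 10⁻²⁰) = 7.183 × 10⁻²⁴ kg·m/s.
λ = h/p = 9.22 × 10⁻¹¹ m = 92.2 pm.

λ = 92.2 pm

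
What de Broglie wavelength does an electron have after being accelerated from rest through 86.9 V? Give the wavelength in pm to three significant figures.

λ = 132 pm

KE = eV = 1.602 × 10⁻¹⁹ × 86.90 = 1.392 × 10⁻¹⁷ J.
p = √(2mKE) = √(2 × 9.109 × 10⁻³¹ × 1.392 × 10⁻¹⁷) = 5.036 × 10⁻²⁴ kg·m/s.
λ = h/p = 6.626 × 10⁻³⁴ / 5.036 × 10⁻²⁴ = 1.32 × 10⁻¹⁰ m = 132 pm.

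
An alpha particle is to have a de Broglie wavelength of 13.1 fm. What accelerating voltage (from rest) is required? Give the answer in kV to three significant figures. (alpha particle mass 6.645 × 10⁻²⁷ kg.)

p = h/λ = 6.626 × 10⁻³⁴ / 1.310 × 10⁻¹⁴ = 5.058 × 10⁻²⁰ kg·m/s.
KE = p²/(2m) = 1.925 × 10⁻¹³ J.
V = KE/2e = 1.925 × 10⁻¹³ / (2 × 1.602 × 10⁻¹⁹) = 601 kV.

V = 601 kV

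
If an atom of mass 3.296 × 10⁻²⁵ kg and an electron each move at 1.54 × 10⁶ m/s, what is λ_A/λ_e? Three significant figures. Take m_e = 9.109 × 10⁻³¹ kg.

λ_A/λ_e = 2.76 × 10⁻⁶

At fixed v, p = mv so λ = h/(mv) ∝ 1/m.
λ_A/λ_e = m_e/m_A = 9.109 × 10⁻³¹/3.296 × 10⁻²⁵ = 2.76 × 10⁻⁶.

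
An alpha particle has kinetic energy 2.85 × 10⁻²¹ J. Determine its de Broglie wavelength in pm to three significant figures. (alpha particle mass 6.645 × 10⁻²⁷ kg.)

p = √(2mKE) = √(2 × 6.645 × 10⁻²⁷ × 2.850 × 10⁻²¹) = 6.154 × 10⁻²⁴ kg·m/s.
λ = h/p = 6.626 × 10⁻³⁴ / 6.154 × 10⁻²⁴ = 1.08 × 10⁻¹⁰ m = 108 pm.

λ = 108 pm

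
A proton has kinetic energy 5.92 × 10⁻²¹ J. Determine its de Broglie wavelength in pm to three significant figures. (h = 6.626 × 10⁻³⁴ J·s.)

p = √(2mKE) = √(2 × 1.673 × 10⁻²⁷ × 5.920 × 10⁻²¹) = 4.451 × 10⁻²⁴ kg·m/s.
λ = h/p = 6.626 × 10⁻³⁴ / 4.451 × 10⁻²⁴ = 1.49 × 10⁻¹⁰ m = 149 pm.

λ = 149 pm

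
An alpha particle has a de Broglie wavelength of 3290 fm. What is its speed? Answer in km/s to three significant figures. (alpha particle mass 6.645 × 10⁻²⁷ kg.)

v = 30.3 km/s

p = h/λ = 6.626 × 10⁻³⁴ / 3.290 × 10⁻¹² = 2.014 × 10⁻²² kg·m/s.
v = p/m = 2.014 × 10⁻²² / 6.645 × 10⁻²⁷ = 3.03 × 10⁴ m/s = 30.3 km/s.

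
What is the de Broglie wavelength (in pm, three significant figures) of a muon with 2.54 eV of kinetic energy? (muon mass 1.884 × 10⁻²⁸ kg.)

λ = 53.5 pm

KE = 2.54 eV = 4.069 × 10⁻¹⁹ J.
p = √(2mKE) = √(2 × 1.884 × 10⁻²⁸ × 4.069 × 10⁻¹⁹) = 1.238 × 10⁻²³ kg·m/s.
λ = h/p = 6.626 × 10⁻³⁴ / 1.238 × 10⁻²³ = 5.35 × 10⁻¹¹ m = 53.5 pm.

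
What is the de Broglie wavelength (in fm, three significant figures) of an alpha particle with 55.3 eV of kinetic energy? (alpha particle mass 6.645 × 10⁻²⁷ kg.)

KE = 55.3 eV = 8.859 × 10⁻¹⁸ J.
p = √(2mKE) = √(2 × 6.645 × 10⁻²⁷ × 8.859 × 10⁻¹⁸) = 3.431 × 10⁻²² kg·m/s.
λ = h/p = 6.626 × 10⁻³⁴ / 3.431 × 10⁻²² = 1.93 × 10⁻¹² m = 1930 fm.

λ = 1930 fm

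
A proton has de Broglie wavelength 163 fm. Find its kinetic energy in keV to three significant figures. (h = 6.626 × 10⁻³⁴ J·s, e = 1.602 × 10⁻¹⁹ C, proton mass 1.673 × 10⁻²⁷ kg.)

KE = 30.8 keV

p = h/λ = 6.626 × 10⁻³⁴ / 1.630 × 10⁻¹³ = 4.065 × 10⁻²¹ kg·m/s.
KE = p²/(2m) = (4.065 × 10⁻²¹)² / (2 × 1.673 × 10⁻²⁷) = 4.939 × 10⁻¹⁵ J = 30.8 keV.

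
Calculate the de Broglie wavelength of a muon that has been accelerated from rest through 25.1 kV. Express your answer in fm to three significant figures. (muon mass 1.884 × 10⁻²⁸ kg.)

λ = 538 fm

KE = eV = 1.602 × 10⁻¹⁹ × 2.510 × 10⁴ = 4.021 × 10⁻¹⁵ J.
p = √(2mKE) = √(2 × 1.884 × 10⁻²⁸ × 4.021 × 10⁻¹⁵) = 1.231 × 10⁻²¹ kg·m/s.
λ = h/p = 6.626 × 10⁻³⁴ / 1.231 × 10⁻²¹ = 5.38 × 10⁻¹³ m = 538 fm.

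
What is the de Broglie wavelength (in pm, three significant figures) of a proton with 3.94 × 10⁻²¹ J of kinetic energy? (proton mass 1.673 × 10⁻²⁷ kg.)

λ = 182 pm

p = √(2mKE) = √(2 × 1.673 × 10⁻²⁷ × 3.940 × 10⁻²¹) = 3.631 × 10⁻²⁴ kg·m/s.
λ = h/p = 6.626 × 10⁻³⁴ / 3.631 × 10⁻²⁴ = 1.82 × 10⁻¹⁰ m = 182 pm.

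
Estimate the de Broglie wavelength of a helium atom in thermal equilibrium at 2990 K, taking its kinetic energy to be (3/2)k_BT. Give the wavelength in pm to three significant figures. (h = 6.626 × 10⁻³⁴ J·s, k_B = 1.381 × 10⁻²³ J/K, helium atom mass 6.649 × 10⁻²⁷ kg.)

KE = (3/2)k_BT = 1.5 × 1.381 × 10⁻²³ × 2990 = 6.194 × 10⁻²⁰ J.
p = √(2mKE) = √(2 × 6.649 × 10⁻²⁷ × 6.194 × 10⁻²⁰) = 2.870 × 10⁻²³ kg·m/s.
λ = h/p = 2.31 × 10⁻¹¹ m = 23.1 pm.

λ = 23.1 pm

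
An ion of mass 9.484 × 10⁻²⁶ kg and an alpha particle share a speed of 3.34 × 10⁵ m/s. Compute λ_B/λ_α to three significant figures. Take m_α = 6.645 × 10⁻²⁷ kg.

λ_B/λ_α = 0.0701

At fixed v, p = mv so λ = h/(mv) ∝ 1/m.
λ_B/λ_α = m_α/m_B = 6.645 × 10⁻²⁷/9.484 × 10⁻²⁶ = 0.0701.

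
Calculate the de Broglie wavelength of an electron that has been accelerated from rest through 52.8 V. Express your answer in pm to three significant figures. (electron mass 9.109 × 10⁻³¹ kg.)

KE = eV = 1.602 × 10⁻¹⁹ × 52.80 = 8.459 × 10⁻¹⁸ J.
p = √(2mKE) = √(2 × 9.109 × 10⁻³¹ × 8.459 × 10⁻¹⁸) = 3.926 × 10⁻²⁴ kg·m/s.
λ = h/p = 6.626 × 10⁻³⁴ / 3.926 × 10⁻²⁴ = 1.69 × 10⁻¹⁰ m = 169 pm.

λ = 169 pm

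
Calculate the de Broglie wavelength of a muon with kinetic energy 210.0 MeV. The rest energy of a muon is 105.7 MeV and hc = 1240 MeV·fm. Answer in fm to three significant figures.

Total energy E = KE + m₀c² = 210.0 + 105.7 = 315.7 MeV.
(pc)² = E² − (m₀c²)² = (315.7)² − (105.7)² = 8.849 × 10⁴ MeV², so pc = 297.5 MeV.
λ = hc/(pc) = 1240 MeV·fm / 297.5 MeV = 4.17 fm.

λ = 4.17 fm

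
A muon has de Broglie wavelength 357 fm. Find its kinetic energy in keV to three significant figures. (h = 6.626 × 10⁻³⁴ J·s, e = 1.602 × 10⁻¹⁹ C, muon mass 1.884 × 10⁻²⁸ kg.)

p = h/λ = 6.626 × 10⁻³⁴ / 3.570 × 10⁻¹³ = 1.856 × 10⁻²¹ kg·m/s.
KE = p²/(2m) = (1.856 × 10⁻²¹)² / (2 × 1.884 × 10⁻²⁸) = 9.142 × 10⁻¹⁵ J = 57.1 keV.

KE = 57.1 keV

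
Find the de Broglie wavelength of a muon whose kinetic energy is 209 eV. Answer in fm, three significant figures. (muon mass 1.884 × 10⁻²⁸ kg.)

λ = 5900 fm

KE = 209 eV = 3.348 × 10⁻¹⁷ J.
p = √(2mKE) = √(2 × 1.884 × 10⁻²⁸ × 3.348 × 10⁻¹⁷) = 1.123 × 10⁻²² kg·m/s.
λ = h/p = 6.626 × 10⁻³⁴ / 1.123 × 10⁻²² = 5.90 × 10⁻¹² m = 5900 fm.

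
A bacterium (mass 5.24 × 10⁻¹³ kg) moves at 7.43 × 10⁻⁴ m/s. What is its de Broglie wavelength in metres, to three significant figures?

λ = 1.70 × 10⁻¹⁸ m

p = mv = 5.24 × 10⁻¹³ × 7.43 × 10⁻⁴ = 3.893 × 10⁻¹⁶ kg·m/s.
λ = h/p = 6.626 × 10⁻³⁴ / 3.893 × 10⁻¹⁶ = 1.70 × 10⁻¹⁸ m.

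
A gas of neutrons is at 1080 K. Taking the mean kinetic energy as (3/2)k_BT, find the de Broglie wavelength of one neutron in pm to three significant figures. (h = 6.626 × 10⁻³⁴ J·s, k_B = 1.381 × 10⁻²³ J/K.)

λ = 76.5 pm

KE = (3/2)k_BT = 1.5 × 1.381 × 10⁻²³ × 1080 = 2.237 × 10⁻²⁰ J.
p = √(2mKE) = √(2 × 1.675 × 10⁻²⁷ × 2.237 × 10⁻²⁰) = 8.657 × 10⁻²⁴ kg·m/s.
λ = h/p = 7.65 × 10⁻¹¹ m = 76.5 pm.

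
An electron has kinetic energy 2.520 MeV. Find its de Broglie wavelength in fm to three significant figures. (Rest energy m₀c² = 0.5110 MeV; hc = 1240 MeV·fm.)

Total energy E = KE + m₀c² = 2.520 + 0.5110 = 3.0310 MeV.
(pc)² = E² − (m₀c²)² = (3.0310)² − (0.5110)² = 8.926 MeV², so pc = 2.988 MeV.
λ = hc/(pc) = 1240 MeV·fm / 2.988 MeV = 415 fm.

λ = 415 fm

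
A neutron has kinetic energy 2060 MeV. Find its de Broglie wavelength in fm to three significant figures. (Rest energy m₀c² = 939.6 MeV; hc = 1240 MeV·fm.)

Total energy E = KE + m₀c² = 2060 + 939.6 = 2999.6 MeV.
(pc)² = E² − (m₀c²)² = (2999.6)² − (939.6)² = 8.115 × 10⁶ MeV², so pc = 2849 MeV.
λ = hc/(pc) = 1240 MeV·fm / 2849 MeV = 0.435 fm.

λ = 0.435 fm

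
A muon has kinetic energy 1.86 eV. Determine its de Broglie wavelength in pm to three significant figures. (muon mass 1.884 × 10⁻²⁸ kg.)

λ = 62.5 pm

KE = 1.86 eV = 2.980 × 10⁻¹⁹ J.
p = √(2mKE) = √(2 × 1.884 × 10⁻²⁸ × 2.980 × 10⁻¹⁹) = 1.060 × 10⁻²³ kg·m/s.
λ = h/p = 6.626 × 10⁻³⁴ / 1.060 × 10⁻²³ = 6.25 × 10⁻¹¹ m = 62.5 pm.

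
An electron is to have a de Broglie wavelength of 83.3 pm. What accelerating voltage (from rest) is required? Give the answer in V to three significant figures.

p = h/λ = 6.626 × 10⁻³⁴ / 8.330 × 10⁻¹¹ = 7.954 × 10⁻²⁴ kg·m/s.
KE = p²/(2m) = 3.473 × 10⁻¹⁷ J.
V = KE/e = 3.473 × 10⁻¹⁷ / (1.602 × 10⁻¹⁹) = 217 V.

V = 217 V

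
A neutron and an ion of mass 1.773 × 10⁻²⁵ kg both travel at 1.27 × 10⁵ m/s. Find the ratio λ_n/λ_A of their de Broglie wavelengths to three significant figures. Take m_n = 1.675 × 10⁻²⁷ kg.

λ_n/λ_A = 106

At fixed v, p = mv so λ = h/(mv) ∝ 1/m.
λ_n/λ_A = m_A/m_n = 1.773 × 10⁻²⁵/1.675 × 10⁻²⁷ = 106.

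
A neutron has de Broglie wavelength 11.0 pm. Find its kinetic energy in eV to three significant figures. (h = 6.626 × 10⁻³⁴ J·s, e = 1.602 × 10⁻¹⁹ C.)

KE = 6.76 eV

p = h/λ = 6.626 × 10⁻³⁴ / 1.100 × 10⁻¹¹ = 6.024 × 10⁻²³ kg·m/s.
KE = p²/(2m) = (6.024 × 10⁻²³)² / (2 × 1.675 × 10⁻²⁷) = 1.083 × 10⁻¹⁸ J = 6.76 eV.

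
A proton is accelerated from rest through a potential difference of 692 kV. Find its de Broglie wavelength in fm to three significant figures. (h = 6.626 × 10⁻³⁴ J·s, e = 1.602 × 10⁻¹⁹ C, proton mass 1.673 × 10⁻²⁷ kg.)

λ = 34.4 fm

KE = eV = 1.602 × 10⁻¹⁹ × 6.920 × 10⁵ = 1.109 × 10⁻¹³ J.
p = √(2mKE) = √(2 × 1.673 × 10⁻²⁷ × 1.109 × 10⁻¹³) = 1.926 × 10⁻²⁰ kg·m/s.
λ = h/p = 6.626 × 10⁻³⁴ / 1.926 × 10⁻²⁰ = 3.44 × 10⁻¹⁴ m = 34.4 fm.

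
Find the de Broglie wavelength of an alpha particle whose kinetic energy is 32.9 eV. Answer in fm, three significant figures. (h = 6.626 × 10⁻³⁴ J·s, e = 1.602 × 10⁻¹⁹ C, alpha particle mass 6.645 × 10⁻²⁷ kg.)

λ = 2500 fm

KE = 32.9 eV = 5.271 × 10⁻¹⁸ J.
p = √(2mKE) = √(2 × 6.645 × 10⁻²⁷ × 5.271 × 10⁻¹⁸) = 2.647 × 10⁻²² kg·m/s.
λ = h/p = 6.626 × 10⁻³⁴ / 2.647 × 10⁻²² = 2.50 × 10⁻¹² m = 2500 fm.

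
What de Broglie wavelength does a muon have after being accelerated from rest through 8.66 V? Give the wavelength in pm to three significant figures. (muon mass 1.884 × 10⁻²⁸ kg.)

λ = 29.0 pm

KE = eV = 1.602 × 10⁻¹⁹ × 8.660 = 1.387 × 10⁻¹⁸ J.
p = √(2mKE) = √(2 × 1.884 × 10⁻²⁸ × 1.387 × 10⁻¹⁸) = 2.286 × 10⁻²³ kg·m/s.
λ = h/p = 6.626 × 10⁻³⁴ / 2.286 × 10⁻²³ = 2.90 × 10⁻¹¹ m = 29.0 pm.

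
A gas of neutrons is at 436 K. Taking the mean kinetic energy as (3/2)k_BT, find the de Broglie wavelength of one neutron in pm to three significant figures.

λ = 120 pm

KE = (3/2)k_BT = 1.5 × 1.381 × 10⁻²³ × 436 = 9.032 × 10⁻²¹ J.
p = √(2mKE) = √(2 × 1.675 × 10⁻²⁷ × 9.032 × 10⁻²¹) = 5.501 × 10⁻²⁴ kg·m/s.
λ = h/p = 1.20 × 10⁻¹⁰ m = 120 pm.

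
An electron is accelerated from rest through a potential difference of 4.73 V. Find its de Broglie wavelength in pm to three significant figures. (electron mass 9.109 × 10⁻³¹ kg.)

KE = eV = 1.602 × 10⁻¹⁹ × 4.730 = 7.577 × 10⁻¹⁹ J.
p = √(2mKE) = √(2 × 9.109 × 10⁻³¹ × 7.577 × 10⁻¹⁹) = 1.175 × 10⁻²⁴ kg·m/s.
λ = h/p = 6.626 × 10⁻³⁴ / 1.175 × 10⁻²⁴ = 5.64 × 10⁻¹⁰ m = 564 pm.

λ = 564 pm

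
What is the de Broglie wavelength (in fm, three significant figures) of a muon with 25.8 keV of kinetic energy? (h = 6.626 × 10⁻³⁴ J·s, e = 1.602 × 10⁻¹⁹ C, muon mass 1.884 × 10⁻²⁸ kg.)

λ = 531 fm

KE = 25.8 keV = 4.133 × 10⁻¹⁵ J.
p = √(2mKE) = √(2 × 1.884 × 10⁻²⁸ × 4.133 × 10⁻¹⁵) = 1.248 × 10⁻²¹ kg·m/s.
λ = h/p = 6.626 × 10⁻³⁴ / 1.248 × 10⁻²¹ = 5.31 × 10⁻¹³ m = 531 fm.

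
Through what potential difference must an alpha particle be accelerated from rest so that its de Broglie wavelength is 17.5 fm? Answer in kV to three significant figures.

V = 337 kV

p = h/λ = 6.626 × 10⁻³⁴ / 1.750 × 10⁻¹⁴ = 3.786 × 10⁻²⁰ kg·m/s.
KE = p²/(2m) = 1.079 × 10⁻¹³ J.
V = KE/2e = 1.079 × 10⁻¹³ / (2 × 1.602 × 10⁻¹⁹) = 337 kV.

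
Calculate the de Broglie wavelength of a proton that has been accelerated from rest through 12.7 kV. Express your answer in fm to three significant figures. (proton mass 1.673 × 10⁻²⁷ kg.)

KE = eV = 1.602 × 10⁻¹⁹ × 1.270 × 10⁴ = 2.035 × 10⁻¹⁵ J.
p = √(2mKE) = √(2 × 1.673 × 10⁻²⁷ × 2.035 × 10⁻¹⁵) = 2.609 × 10⁻²¹ kg·m/s.
λ = h/p = 6.626 × 10⁻³⁴ / 2.609 × 10⁻²¹ = 2.54 × 10⁻¹³ m = 254 fm.

λ = 254 fm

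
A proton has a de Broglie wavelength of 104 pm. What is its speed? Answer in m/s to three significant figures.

v = 3810 m/s

p = h/λ = 6.626 × 10⁻³⁴ / 1.040 × 10⁻¹⁰ = 6.371 × 10⁻²⁴ kg·m/s.
v = p/m = 6.371 × 10⁻²⁴ / 1.673 × 10⁻²⁷ = 3.81 × 10³ m/s = 3810 m/s.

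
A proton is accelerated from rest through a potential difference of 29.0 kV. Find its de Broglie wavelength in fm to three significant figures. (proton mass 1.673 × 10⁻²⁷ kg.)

λ = 168 fm

KE = eV = 1.602 × 10⁻¹⁹ × 2.900 × 10⁴ = 4.646 × 10⁻¹⁵ J.
p = √(2mKE) = √(2 × 1.673 × 10⁻²⁷ × 4.646 × 10⁻¹⁵) = 3.943 × 10⁻²¹ kg·m/s.
λ = h/p = 6.626 × 10⁻³⁴ / 3.943 × 10⁻²¹ = 1.68 × 10⁻¹³ m = 168 fm.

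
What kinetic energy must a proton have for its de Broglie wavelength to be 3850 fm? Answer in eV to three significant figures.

p = h/λ = 6.626 × 10⁻³⁴ / 3.850 × 10⁻¹² = 1.721 × 10⁻²² kg·m/s.
KE = p²/(2m) = (1.721 × 10⁻²²)² / (2 × 1.673 × 10⁻²⁷) = 8.852 × 10⁻¹⁸ J = 55.3 eV.

KE = 55.3 eV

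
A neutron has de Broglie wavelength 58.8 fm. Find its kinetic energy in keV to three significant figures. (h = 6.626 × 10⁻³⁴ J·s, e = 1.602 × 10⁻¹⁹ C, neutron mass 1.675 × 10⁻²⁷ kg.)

p = h/λ = 6.626 × 10⁻³⁴ / 5.880 × 10⁻¹⁴ = 1.127 × 10⁻²⁰ kg·m/s.
KE = p²/(2m) = (1.127 × 10⁻²⁰)² / (2 × 1.675 × 10⁻²⁷) = 3.791 × 10⁻¹⁴ J = 237 keV.

KE = 237 keV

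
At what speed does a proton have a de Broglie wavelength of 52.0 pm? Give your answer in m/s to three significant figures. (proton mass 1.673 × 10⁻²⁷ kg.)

v = 7620 m/s

p = h/λ = 6.626 × 10⁻³⁴ / 5.200 × 10⁻¹¹ = 1.274 × 10⁻²³ kg·m/s.
v = p/m = 1.274 × 10⁻²³ / 1.673 × 10⁻²⁷ = 7.62 × 10³ m/s = 7620 m/s.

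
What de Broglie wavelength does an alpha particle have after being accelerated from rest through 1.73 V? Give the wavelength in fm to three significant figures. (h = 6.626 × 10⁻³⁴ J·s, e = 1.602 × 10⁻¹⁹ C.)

KE = 2eV = 2 × 1.602 × 10⁻¹⁹ × 1.730 = 5.543 × 10⁻¹⁹ J.
p = √(2mKE) = √(2 × 6.645 × 10⁻²⁷ × 5.543 × 10⁻¹⁹) = 8.583 × 10⁻²³ kg·m/s.
λ = h/p = 6.626 × 10⁻³⁴ / 8.583 × 10⁻²³ = 7.72 × 10⁻¹² m = 7720 fm.

λ = 7720 fm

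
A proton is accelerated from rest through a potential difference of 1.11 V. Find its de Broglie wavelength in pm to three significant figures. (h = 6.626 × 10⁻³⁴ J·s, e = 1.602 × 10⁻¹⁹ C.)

λ = 27.2 pm

KE = eV = 1.602 × 10⁻¹⁹ × 1.110 = 1.778 × 10⁻¹⁹ J.
p = √(2mKE) = √(2 × 1.673 × 10⁻²⁷ × 1.778 × 10⁻¹⁹) = 2.439 × 10⁻²³ kg·m/s.
λ = h/p = 6.626 × 10⁻³⁴ / 2.439 × 10⁻²³ = 2.72 × 10⁻¹¹ m = 27.2 pm.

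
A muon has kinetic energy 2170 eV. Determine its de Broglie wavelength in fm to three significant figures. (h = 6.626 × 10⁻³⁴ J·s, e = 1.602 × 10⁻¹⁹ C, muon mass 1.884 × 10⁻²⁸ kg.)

λ = 1830 fm

KE = 2170 eV = 3.476 × 10⁻¹⁶ J.
p = √(2mKE) = √(2 × 1.884 × 10⁻²⁸ × 3.476 × 10⁻¹⁶) = 3.619 × 10⁻²² kg·m/s.
λ = h/p = 6.626 × 10⁻³⁴ / 3.619 × 10⁻²² = 1.83 × 10⁻¹² m = 1830 fm.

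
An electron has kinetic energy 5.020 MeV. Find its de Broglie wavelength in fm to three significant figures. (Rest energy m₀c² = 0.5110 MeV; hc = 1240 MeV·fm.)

λ = 225 fm

Total energy E = KE + m₀c² = 5.020 + 0.5110 = 5.5310 MeV.
(pc)² = E² − (m₀c²)² = (5.5310)² − (0.5110)² = 30.33 MeV², so pc = 5.507 MeV.
λ = hc/(pc) = 1240 MeV·fm / 5.507 MeV = 225 fm.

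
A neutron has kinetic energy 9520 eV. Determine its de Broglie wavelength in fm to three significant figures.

λ = 293 fm

KE = 9520 eV = 1.525 × 10⁻¹⁵ J.
p = √(2mKE) = √(2 × 1.675 × 10⁻²⁷ × 1.525 × 10⁻¹⁵) = 2.260 × 10⁻²¹ kg·m/s.
λ = h/p = 6.626 × 10⁻³⁴ / 2.260 × 10⁻²¹ = 2.93 × 10⁻¹³ m = 293 fm.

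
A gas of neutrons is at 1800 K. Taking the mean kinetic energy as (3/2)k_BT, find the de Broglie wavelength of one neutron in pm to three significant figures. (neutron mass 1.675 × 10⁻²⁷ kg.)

KE = (3/2)k_BT = 1.5 × 1.381 × 10⁻²³ × 1800 = 3.729 × 10⁻²⁰ J.
p = √(2mKE) = √(2 × 1.675 × 10⁻²⁷ × 3.729 × 10⁻²⁰) = 1.118 × 10⁻²³ kg·m/s.
λ = h/p = 5.93 × 10⁻¹¹ m = 59.3 pm.

λ = 59.3 pm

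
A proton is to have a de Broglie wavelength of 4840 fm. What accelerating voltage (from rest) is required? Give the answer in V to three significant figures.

V = 35.0 V

p = h/λ = 6.626 × 10⁻³⁴ / 4.840 × 10⁻¹² = 1.369 × 10⁻²² kg·m/s.
KE = p²/(2m) = 5.601 × 10⁻¹⁸ J.
V = KE/e = 5.601 × 10⁻¹⁸ / (1.602 × 10⁻¹⁹) = 35.0 V.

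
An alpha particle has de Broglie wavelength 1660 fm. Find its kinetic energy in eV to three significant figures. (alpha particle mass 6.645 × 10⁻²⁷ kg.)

KE = 74.8 eV

p = h/λ = 6.626 × 10⁻³⁴ / 1.660 × 10⁻¹² = 3.992 × 10⁻²² kg·m/s.
KE = p²/(2m) = (3.992 × 10⁻²²)² / (2 × 6.645 × 10⁻²⁷) = 1.199 × 10⁻¹⁷ J = 74.8 eV.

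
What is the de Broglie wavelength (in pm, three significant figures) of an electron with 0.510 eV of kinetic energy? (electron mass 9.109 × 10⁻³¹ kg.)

λ = 1720 pm

KE = 0.510 eV = 8.170 × 10⁻²⁰ J.
p = √(2mKE) = √(2 × 9.109 × 10⁻³¹ × 8.170 × 10⁻²⁰) = 3.858 × 10⁻²⁵ kg·m/s.
λ = h/p = 6.626 × 10⁻³⁴ / 3.858 × 10⁻²⁵ = 1.72 × 10⁻⁹ m = 1720 pm.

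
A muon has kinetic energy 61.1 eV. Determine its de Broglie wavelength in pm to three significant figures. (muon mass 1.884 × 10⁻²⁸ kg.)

λ = 10.9 pm

KE = 61.1 eV = 9.788 × 10⁻¹⁸ J.
p = √(2mKE) = √(2 × 1.884 × 10⁻²⁸ × 9.788 × 10⁻¹⁸) = 6.073 × 10⁻²³ kg·m/s.
λ = h/p = 6.626 × 10⁻³⁴ / 6.073 × 10⁻²³ = 1.09 × 10⁻¹¹ m = 10.9 pm.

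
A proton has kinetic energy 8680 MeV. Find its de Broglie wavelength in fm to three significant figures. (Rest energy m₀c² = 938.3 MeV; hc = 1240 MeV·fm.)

Total energy E = KE + m₀c² = 8680 + 938.3 = 9618.3 MeV.
(pc)² = E² − (m₀c²)² = (9618.3)² − (938.3)² = 9.163 × 10⁷ MeV², so pc = 9572 MeV.
λ = hc/(pc) = 1240 MeV·fm / 9572 MeV = 0.130 fm.

λ = 0.130 fm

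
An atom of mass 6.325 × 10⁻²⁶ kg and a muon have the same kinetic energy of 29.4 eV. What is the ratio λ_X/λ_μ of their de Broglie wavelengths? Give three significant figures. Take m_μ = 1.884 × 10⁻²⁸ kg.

At fixed KE, p = √(2mKE) so λ = h/p ∝ 1/√m.
λ_X/λ_μ = √(m_μ/m_X) = √(1.884 × 10⁻²⁸/6.325 × 10⁻²⁶) = √(2.979 × 10⁻³) = 0.0546.

λ_X/λ_μ = 0.0546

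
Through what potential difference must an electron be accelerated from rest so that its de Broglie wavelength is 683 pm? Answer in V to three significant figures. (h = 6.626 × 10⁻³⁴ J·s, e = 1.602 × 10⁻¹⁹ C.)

V = 3.22 V

p = h/λ = 6.626 × 10⁻³⁴ / 6.830 × 10⁻¹⁰ = 9.701 × 10⁻²⁵ kg·m/s.
KE = p²/(2m) = 5.166 × 10⁻¹⁹ J.
V = KE/e = 5.166 × 10⁻¹⁹ / (1.602 × 10⁻¹⁹) = 3.22 V.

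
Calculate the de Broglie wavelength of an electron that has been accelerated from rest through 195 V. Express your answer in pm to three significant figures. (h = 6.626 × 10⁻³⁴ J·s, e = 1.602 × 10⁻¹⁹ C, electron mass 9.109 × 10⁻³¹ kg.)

KE = eV = 1.602 × 10⁻¹⁹ × 195.0 = 3.124 × 10⁻¹⁷ J.
p = √(2mKE) = √(2 × 9.109 × 10⁻³¹ × 3.124 × 10⁻¹⁷) = 7.544 × 10⁻²⁴ kg·m/s.
λ = h/p = 6.626 × 10⁻³⁴ / 7.544 × 10⁻²⁴ = 8.78 × 10⁻¹¹ m = 87.8 pm.

λ = 87.8 pm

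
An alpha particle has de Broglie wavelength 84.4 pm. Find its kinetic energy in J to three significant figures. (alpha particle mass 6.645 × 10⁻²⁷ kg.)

p = h/λ = 6.626 × 10⁻³⁴ / 8.440 × 10⁻¹¹ = 7.851 × 10⁻²⁴ kg·m/s.
KE = p²/(2m) = (7.851 × 10⁻²⁴)² / (2 × 6.645 × 10⁻²⁷) = 4.638 × 10⁻²¹ J = 4.64 × 10⁻²¹ J.

KE = 4.64 × 10⁻²¹ J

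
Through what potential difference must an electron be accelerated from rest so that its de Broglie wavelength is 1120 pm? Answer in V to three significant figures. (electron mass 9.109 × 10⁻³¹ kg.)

p = h/λ = 6.626 × 10⁻³⁴ / 1.120 × 10⁻⁹ = 5.916 × 10⁻²⁵ kg·m/s.
KE = p²/(2m) = 1.921 × 10⁻¹⁹ J.
V = KE/e = 1.921 × 10⁻¹⁹ / (1.602 × 10⁻¹⁹) = 1.20 V.

V = 1.20 V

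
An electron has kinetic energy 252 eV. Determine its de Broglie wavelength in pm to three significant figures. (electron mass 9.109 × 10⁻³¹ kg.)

KE = 252 eV = 4.037 × 10⁻¹⁷ J.
p = √(2mKE) = √(2 × 9.109 × 10⁻³¹ × 4.037 × 10⁻¹⁷) = 8.576 × 10⁻²⁴ kg·m/s.
λ = h/p = 6.626 × 10⁻³⁴ / 8.576 × 10⁻²⁴ = 7.73 × 10⁻¹¹ m = 77.3 pm.

λ = 77.3 pm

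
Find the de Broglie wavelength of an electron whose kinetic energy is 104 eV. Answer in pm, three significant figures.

λ = 120 pm

KE = 104 eV = 1.666 × 10⁻¹⁷ J.
p = √(2mKE) = √(2 × 9.109 × 10⁻³¹ × 1.666 × 10⁻¹⁷) = 5.509 × 10⁻²⁴ kg·m/s.
λ = h/p = 6.626 × 10⁻³⁴ / 5.509 × 10⁻²⁴ = 1.20 × 10⁻¹⁰ m = 120 pm.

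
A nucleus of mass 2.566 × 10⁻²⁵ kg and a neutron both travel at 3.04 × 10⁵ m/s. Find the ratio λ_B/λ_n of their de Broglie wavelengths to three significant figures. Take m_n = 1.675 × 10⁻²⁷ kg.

λ_B/λ_n = 6.53 × 10⁻³

At fixed v, p = mv so λ = h/(mv) ∝ 1/m.
λ_B/λ_n = m_n/m_B = 1.675 × 10⁻²⁷/2.566 × 10⁻²⁵ = 6.53 × 10⁻³.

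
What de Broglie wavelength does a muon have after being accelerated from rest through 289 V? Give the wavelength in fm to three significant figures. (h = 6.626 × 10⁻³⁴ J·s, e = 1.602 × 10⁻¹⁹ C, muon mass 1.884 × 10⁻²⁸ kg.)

λ = 5020 fm

KE = eV = 1.602 × 10⁻¹⁹ × 289.0 = 4.630 × 10⁻¹⁷ J.
p = √(2mKE) = √(2 × 1.884 × 10⁻²⁸ × 4.630 × 10⁻¹⁷) = 1.321 × 10⁻²² kg·m/s.
λ = h/p = 6.626 × 10⁻³⁴ / 1.321 × 10⁻²² = 5.02 × 10⁻¹² m = 5020 fm.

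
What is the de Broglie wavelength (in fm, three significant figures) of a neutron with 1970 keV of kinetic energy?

λ = 20.4 fm

KE = 1970 keV = 3.156 × 10⁻¹³ J.
p = √(2mKE) = √(2 × 1.675 × 10⁻²⁷ × 3.156 × 10⁻¹³) = 3.252 × 10⁻²⁰ kg·m/s.
λ = h/p = 6.626 × 10⁻³⁴ / 3.252 × 10⁻²⁰ = 2.04 × 10⁻¹⁴ m = 20.4 fm.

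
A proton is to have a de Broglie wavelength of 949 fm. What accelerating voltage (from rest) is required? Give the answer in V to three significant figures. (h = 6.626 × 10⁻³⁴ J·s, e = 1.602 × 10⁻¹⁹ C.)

V = 909 V

p = h/λ = 6.626 × 10⁻³⁴ / 9.490 × 10⁻¹³ = 6.982 × 10⁻²² kg·m/s.
KE = p²/(2m) = 1.457 × 10⁻¹⁶ J.
V = KE/e = 1.457 × 10⁻¹⁶ / (1.602 × 10⁻¹⁹) = 909 V.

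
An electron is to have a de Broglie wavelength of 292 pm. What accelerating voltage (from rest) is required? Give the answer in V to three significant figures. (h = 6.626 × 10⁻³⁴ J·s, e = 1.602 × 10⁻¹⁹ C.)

p = h/λ = 6.626 × 10⁻³⁴ / 2.920 × 10⁻¹⁰ = 2.269 × 10⁻²⁴ kg·m/s.
KE = p²/(2m) = 2.826 × 10⁻¹⁸ J.
V = KE/e = 2.826 × 10⁻¹⁸ / (1.602 × 10⁻¹⁹) = 17.6 V.

V = 17.6 V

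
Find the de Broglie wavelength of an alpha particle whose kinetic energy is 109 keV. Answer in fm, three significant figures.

KE = 109 keV = 1.746 × 10⁻¹⁴ J.
p = √(2mKE) = √(2 × 6.645 × 10⁻²⁷ × 1.746 × 10⁻¹⁴) = 1.523 × 10⁻²⁰ kg·m/s.
λ = h/p = 6.626 × 10⁻³⁴ / 1.523 × 10⁻²⁰ = 4.35 × 10⁻¹⁴ m = 43.5 fm.

λ = 43.5 fm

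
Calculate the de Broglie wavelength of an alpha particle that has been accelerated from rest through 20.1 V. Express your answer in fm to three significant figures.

λ = 2260 fm

KE = 2eV = 2 × 1.602 × 10⁻¹⁹ × 20.10 = 6.440 × 10⁻¹⁸ J.
p = √(2mKE) = √(2 × 6.645 × 10⁻²⁷ × 6.440 × 10⁻¹⁸) = 2.926 × 10⁻²² kg·m/s.
λ = h/p = 6.626 × 10⁻³⁴ / 2.926 × 10⁻²² = 2.26 × 10⁻¹² m = 2260 fm.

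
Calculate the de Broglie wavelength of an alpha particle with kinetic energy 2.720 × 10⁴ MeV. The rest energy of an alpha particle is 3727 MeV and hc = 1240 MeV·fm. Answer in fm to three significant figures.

Total energy E = KE + m₀c² = 2.720 × 10⁴ + 3727 = 30927 MeV.
(pc)² = E² − (m₀c²)² = (30927)² − (3727)² = 9.426 × 10⁸ MeV², so pc = 3.070 × 10⁴ MeV.
λ = hc/(pc) = 1240 MeV·fm / 3.070 × 10⁴ MeV = 0.0404 fm.

λ = 0.0404 fm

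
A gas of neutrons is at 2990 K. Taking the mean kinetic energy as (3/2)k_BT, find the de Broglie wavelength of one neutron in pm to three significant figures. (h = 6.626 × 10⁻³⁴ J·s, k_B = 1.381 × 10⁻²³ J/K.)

λ = 46.0 pm

KE = (3/2)k_BT = 1.5 × 1.381 × 10⁻²³ × 2990 = 6.194 × 10⁻²⁰ J.
p = √(2mKE) = √(2 × 1.675 × 10⁻²⁷ × 6.194 × 10⁻²⁰) = 1.440 × 10⁻²³ kg·m/s.
λ = h/p = 4.60 × 10⁻¹¹ m = 46.0 pm.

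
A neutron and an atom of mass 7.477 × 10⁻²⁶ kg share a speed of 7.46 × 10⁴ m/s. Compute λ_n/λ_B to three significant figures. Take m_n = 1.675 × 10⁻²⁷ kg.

At fixed v, p = mv so λ = h/(mv) ∝ 1/m.
λ_n/λ_B = m_B/m_n = 7.477 × 10⁻²⁶/1.675 × 10⁻²⁷ = 44.6.

λ_n/λ_B = 44.6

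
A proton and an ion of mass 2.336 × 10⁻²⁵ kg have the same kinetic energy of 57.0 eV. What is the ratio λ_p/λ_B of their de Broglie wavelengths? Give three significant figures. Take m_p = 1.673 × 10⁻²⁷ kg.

At fixed KE, p = √(2mKE) so λ = h/p ∝ 1/√m.
λ_p/λ_B = √(m_B/m_p) = √(2.336 × 10⁻²⁵/1.673 × 10⁻²⁷) = √(139.6) = 11.8.

λ_p/λ_B = 11.8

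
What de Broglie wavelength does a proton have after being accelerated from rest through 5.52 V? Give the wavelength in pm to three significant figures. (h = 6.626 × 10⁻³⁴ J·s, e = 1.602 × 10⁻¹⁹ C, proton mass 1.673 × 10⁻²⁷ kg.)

λ = 12.2 pm

KE = eV = 1.602 × 10⁻¹⁹ × 5.520 = 8.843 × 10⁻¹⁹ J.
p = √(2mKE) = √(2 × 1.673 × 10⁻²⁷ × 8.843 × 10⁻¹⁹) = 5.440 × 10⁻²³ kg·m/s.
λ = h/p = 6.626 × 10⁻³⁴ / 5.440 × 10⁻²³ = 1.22 × 10⁻¹¹ m = 12.2 pm.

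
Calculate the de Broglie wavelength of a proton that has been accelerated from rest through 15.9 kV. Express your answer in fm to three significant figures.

KE = eV = 1.602 × 10⁻¹⁹ × 1.590 × 10⁴ = 2.547 × 10⁻¹⁵ J.
p = √(2mKE) = √(2 × 1.673 × 10⁻²⁷ × 2.547 × 10⁻¹⁵) = 2.919 × 10⁻²¹ kg·m/s.
λ = h/p = 6.626 × 10⁻³⁴ / 2.919 × 10⁻²¹ = 2.27 × 10⁻¹³ m = 227 fm.

λ = 227 fm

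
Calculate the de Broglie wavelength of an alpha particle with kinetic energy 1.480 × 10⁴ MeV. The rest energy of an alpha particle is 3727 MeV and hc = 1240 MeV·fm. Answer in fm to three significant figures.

Total energy E = KE + m₀c² = 1.480 × 10⁴ + 3727 = 18527 MeV.
(pc)² = E² − (m₀c²)² = (18527)² − (3727)² = 3.294 × 10⁸ MeV², so pc = 1.815 × 10⁴ MeV.
λ = hc/(pc) = 1240 MeV·fm / 1.815 × 10⁴ MeV = 0.0683 fm.

λ = 0.0683 fm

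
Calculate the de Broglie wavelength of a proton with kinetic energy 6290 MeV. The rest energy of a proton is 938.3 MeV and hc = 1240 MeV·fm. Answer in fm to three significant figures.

Total energy E = KE + m₀c² = 6290 + 938.3 = 7228.3 MeV.
(pc)² = E² − (m₀c²)² = (7228.3)² − (938.3)² = 5.137 × 10⁷ MeV², so pc = 7167 MeV.
λ = hc/(pc) = 1240 MeV·fm / 7167 MeV = 0.173 fm.

λ = 0.173 fm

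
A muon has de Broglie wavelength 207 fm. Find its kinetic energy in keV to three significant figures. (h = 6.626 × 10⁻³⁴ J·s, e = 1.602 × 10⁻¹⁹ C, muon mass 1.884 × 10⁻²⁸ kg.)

KE = 170 keV

p = h/λ = 6.626 × 10⁻³⁴ / 2.070 × 10⁻¹³ = 3.201 × 10⁻²¹ kg·m/s.
KE = p²/(2m) = (3.201 × 10⁻²¹)² / (2 × 1.884 × 10⁻²⁸) = 2.719 × 10⁻¹⁴ J = 170 keV.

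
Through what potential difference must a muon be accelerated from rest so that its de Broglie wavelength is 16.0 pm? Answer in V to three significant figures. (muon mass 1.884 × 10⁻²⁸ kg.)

V = 28.4 V

p = h/λ = 6.626 × 10⁻³⁴ / 1.600 × 10⁻¹¹ = 4.141 × 10⁻²³ kg·m/s.
KE = p²/(2m) = 4.551 × 10⁻¹⁸ J.
V = KE/e = 4.551 × 10⁻¹⁸ / (1.602 × 10⁻¹⁹) = 28.4 V.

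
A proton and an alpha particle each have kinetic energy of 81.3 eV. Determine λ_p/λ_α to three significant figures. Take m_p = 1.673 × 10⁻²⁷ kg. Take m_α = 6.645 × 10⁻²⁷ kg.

At fixed KE, p = √(2mKE) so λ = h/p ∝ 1/√m.
λ_p/λ_α = √(m_α/m_p) = √(6.645 × 10⁻²⁷/1.673 × 10⁻²⁷) = √(3.972) = 1.99.

λ_p/λ_α = 1.99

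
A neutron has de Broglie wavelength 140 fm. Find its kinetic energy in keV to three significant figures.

p = h/λ = 6.626 × 10⁻³⁴ / 1.400 × 10⁻¹³ = 4.733 × 10⁻²¹ kg·m/s.
KE = p²/(2m) = (4.733 × 10⁻²¹)² / (2 × 1.675 × 10⁻²⁷) = 6.687 × 10⁻¹⁵ J = 41.7 keV.

KE = 41.7 keV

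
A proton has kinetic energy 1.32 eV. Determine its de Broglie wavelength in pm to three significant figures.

KE = 1.32 eV = 2.115 × 10⁻¹⁹ J.
p = √(2mKE) = √(2 × 1.673 × 10⁻²⁷ × 2.115 × 10⁻¹⁹) = 2.660 × 10⁻²³ kg·m/s.
λ = h/p = 6.626 × 10⁻³⁴ / 2.660 × 10⁻²³ = 2.49 × 10⁻¹¹ m = 24.9 pm.

λ = 24.9 pm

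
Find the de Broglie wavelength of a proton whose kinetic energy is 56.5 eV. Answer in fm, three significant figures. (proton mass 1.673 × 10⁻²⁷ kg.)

λ = 3810 fm

KE = 56.5 eV = 9.051 × 10⁻¹⁸ J.
p = √(2mKE) = √(2 × 1.673 × 10⁻²⁷ × 9.051 × 10⁻¹⁸) = 1.740 × 10⁻²² kg·m/s.
λ = h/p = 6.626 × 10⁻³⁴ / 1.740 × 10⁻²² = 3.81 × 10⁻¹² m = 3810 fm.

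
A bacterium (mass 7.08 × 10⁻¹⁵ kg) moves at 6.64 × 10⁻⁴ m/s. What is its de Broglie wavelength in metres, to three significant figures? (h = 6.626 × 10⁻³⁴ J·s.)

p = mv = 7.08 × 10⁻¹⁵ × 6.64 × 10⁻⁴ = 4.701 × 10⁻¹⁸ kg·m/s.
λ = h/p = 6.626 × 10⁻³⁴ / 4.701 × 10⁻¹⁸ = 1.41 × 10⁻¹⁶ m.

λ = 1.41 × 10⁻¹⁶ m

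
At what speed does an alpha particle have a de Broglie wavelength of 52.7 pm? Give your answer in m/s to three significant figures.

v = 1890 m/s

p = h/λ = 6.626 × 10⁻³⁴ / 5.270 × 10⁻¹¹ = 1.257 × 10⁻²³ kg·m/s.
v = p/m = 1.257 × 10⁻²³ / 6.645 × 10⁻²⁷ = 1.89 × 10³ m/s = 1890 m/s.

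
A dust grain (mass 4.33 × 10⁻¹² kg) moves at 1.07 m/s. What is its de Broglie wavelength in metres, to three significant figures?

λ = 1.43 × 10⁻²² m

p = mv = 4.33 × 10⁻¹² × 1.07 = 4.633 × 10⁻¹² kg·m/s.
λ = h/p = 6.626 × 10⁻³⁴ / 4.633 × 10⁻¹² = 1.43 × 10⁻²² m.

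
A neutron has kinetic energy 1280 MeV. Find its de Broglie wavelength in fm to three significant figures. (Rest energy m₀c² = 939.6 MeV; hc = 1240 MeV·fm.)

Total energy E = KE + m₀c² = 1280 + 939.6 = 2219.6 MeV.
(pc)² = E² − (m₀c²)² = (2219.6)² − (939.6)² = 4.044 × 10⁶ MeV², so pc = 2011 MeV.
λ = hc/(pc) = 1240 MeV·fm / 2011 MeV = 0.617 fm.

λ = 0.617 fm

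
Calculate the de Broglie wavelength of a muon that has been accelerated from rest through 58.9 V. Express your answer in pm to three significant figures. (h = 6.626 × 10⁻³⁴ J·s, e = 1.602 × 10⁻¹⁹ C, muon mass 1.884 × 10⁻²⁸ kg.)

λ = 11.1 pm

KE = eV = 1.602 × 10⁻¹⁹ × 58.90 = 9.436 × 10⁻¹⁸ J.
p = √(2mKE) = √(2 × 1.884 × 10⁻²⁸ × 9.436 × 10⁻¹⁸) = 5.963 × 10⁻²³ kg·m/s.
λ = h/p = 6.626 × 10⁻³⁴ / 5.963 × 10⁻²³ = 1.11 × 10⁻¹¹ m = 11.1 pm.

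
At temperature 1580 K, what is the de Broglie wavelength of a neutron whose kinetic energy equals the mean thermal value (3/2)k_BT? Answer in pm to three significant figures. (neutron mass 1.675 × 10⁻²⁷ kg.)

KE = (3/2)k_BT = 1.5 × 1.381 × 10⁻²³ × 1580 = 3.273 × 10⁻²⁰ J.
p = √(2mKE) = √(2 × 1.675 × 10⁻²⁷ × 3.273 × 10⁻²⁰) = 1.047 × 10⁻²³ kg·m/s.
λ = h/p = 6.33 × 10⁻¹¹ m = 63.3 pm.

λ = 63.3 pm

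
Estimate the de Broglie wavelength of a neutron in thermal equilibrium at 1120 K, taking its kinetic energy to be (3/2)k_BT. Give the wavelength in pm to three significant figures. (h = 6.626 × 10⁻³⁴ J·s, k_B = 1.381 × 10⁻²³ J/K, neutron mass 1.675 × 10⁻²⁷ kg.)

KE = (3/2)k_BT = 1.5 × 1.381 × 10⁻²³ × 1120 = 2.320 × 10⁻²⁰ J.
p = √(2mKE) = √(2 × 1.675 × 10⁻²⁷ × 2.320 × 10⁻²⁰) = 8.816 × 10⁻²⁴ kg·m/s.
λ = h/p = 7.52 × 10⁻¹¹ m = 75.2 pm.

λ = 75.2 pm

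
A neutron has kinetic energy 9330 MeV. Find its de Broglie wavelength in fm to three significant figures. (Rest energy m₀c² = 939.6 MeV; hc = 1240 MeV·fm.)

λ = 0.121 fm

Total energy E = KE + m₀c² = 9330 + 939.6 = 10269.6 MeV.
(pc)² = E² − (m₀c²)² = (10269.6)² − (939.6)² = 1.046 × 10⁸ MeV², so pc = 1.023 × 10⁴ MeV.
λ = hc/(pc) = 1240 MeV·fm / 1.023 × 10⁴ MeV = 0.121 fm.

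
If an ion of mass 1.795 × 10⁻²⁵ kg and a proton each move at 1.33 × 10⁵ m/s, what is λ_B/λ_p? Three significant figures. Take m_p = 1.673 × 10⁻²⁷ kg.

At fixed v, p = mv so λ = h/(mv) ∝ 1/m.
λ_B/λ_p = m_p/m_B = 1.673 × 10⁻²⁷/1.795 × 10⁻²⁵ = 9.32 × 10⁻³.

λ_B/λ_p = 9.32 × 10⁻³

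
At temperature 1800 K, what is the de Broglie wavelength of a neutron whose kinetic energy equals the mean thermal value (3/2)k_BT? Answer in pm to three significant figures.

KE = (3/2)k_BT = 1.5 × 1.381 × 10⁻²³ × 1800 = 3.729 × 10⁻²⁰ J.
p = √(2mKE) = √(2 × 1.675 × 10⁻²⁷ × 3.729 × 10⁻²⁰) = 1.118 × 10⁻²³ kg·m/s.
λ = h/p = 5.93 × 10⁻¹¹ m = 59.3 pm.

λ = 59.3 pm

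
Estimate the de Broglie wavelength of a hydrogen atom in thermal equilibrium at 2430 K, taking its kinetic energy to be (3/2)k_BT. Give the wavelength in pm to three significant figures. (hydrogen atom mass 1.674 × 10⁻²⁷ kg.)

KE = (3/2)k_BT = 1.5 × 1.381 × 10⁻²³ × 2430 = 5.034 × 10⁻²⁰ J.
p = √(2mKE) = √(2 × 1.674 × 10⁻²⁷ × 5.034 × 10⁻²⁰) = 1.298 × 10⁻²³ kg·m/s.
λ = h/p = 5.10 × 10⁻¹¹ m = 51.0 pm.

λ = 51.0 pm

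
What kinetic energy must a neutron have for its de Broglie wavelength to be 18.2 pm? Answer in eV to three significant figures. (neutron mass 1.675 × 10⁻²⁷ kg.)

p = h/λ = 6.626 × 10⁻³⁴ / 1.820 × 10⁻¹¹ = 3.641 × 10⁻²³ kg·m/s.
KE = p²/(2m) = (3.641 × 10⁻²³)² / (2 × 1.675 × 10⁻²⁷) = 3.957 × 10⁻¹⁹ J = 2.47 eV.

KE = 2.47 eV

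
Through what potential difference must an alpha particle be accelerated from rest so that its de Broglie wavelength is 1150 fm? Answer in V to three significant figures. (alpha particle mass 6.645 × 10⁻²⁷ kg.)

V = 78.0 V

p = h/λ = 6.626 × 10⁻³⁴ / 1.150 × 10⁻¹² = 5.762 × 10⁻²² kg·m/s.
KE = p²/(2m) = 2.498 × 10⁻¹⁷ J.
V = KE/2e = 2.498 × 10⁻¹⁷ / (2 × 1.602 × 10⁻¹⁹) = 78.0 V.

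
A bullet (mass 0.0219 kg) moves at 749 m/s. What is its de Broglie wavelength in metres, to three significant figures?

λ = 4.04 × 10⁻³⁵ m

p = mv = 0.0219 × 749 = 1.640 × 10¹ kg·m/s.
λ = h/p = 6.626 × 10⁻³⁴ / 1.640 × 10¹ = 4.04 × 10⁻³⁵ m.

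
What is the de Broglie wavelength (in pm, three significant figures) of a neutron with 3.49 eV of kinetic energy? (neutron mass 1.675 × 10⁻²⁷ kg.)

KE = 3.49 eV = 5.591 × 10⁻¹⁹ J.
p = √(2mKE) = √(2 × 1.675 × 10⁻²⁷ × 5.591 × 10⁻¹⁹) = 4.328 × 10⁻²³ kg·m/s.
λ = h/p = 6.626 × 10⁻³⁴ / 4.328 × 10⁻²³ = 1.53 × 10⁻¹¹ m = 15.3 pm.

λ = 15.3 pm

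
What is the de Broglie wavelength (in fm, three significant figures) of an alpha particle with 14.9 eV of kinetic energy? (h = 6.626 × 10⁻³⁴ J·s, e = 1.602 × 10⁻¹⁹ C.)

λ = 3720 fm

KE = 14.9 eV = 2.387 × 10⁻¹⁸ J.
p = √(2mKE) = √(2 × 6.645 × 10⁻²⁷ × 2.387 × 10⁻¹⁸) = 1.781 × 10⁻²² kg·m/s.
λ = h/p = 6.626 × 10⁻³⁴ / 1.781 × 10⁻²² = 3.72 × 10⁻¹² m = 3720 fm.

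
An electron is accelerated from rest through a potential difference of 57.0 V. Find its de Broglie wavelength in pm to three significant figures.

λ = 162 pm

KE = eV = 1.602 × 10⁻¹⁹ × 57.00 = 9.131 × 10⁻¹⁸ J.
p = √(2mKE) = √(2 × 9.109 × 10⁻³¹ × 9.131 × 10⁻¹⁸) = 4.079 × 10⁻²⁴ kg·m/s.
λ = h/p = 6.626 × 10⁻³⁴ / 4.079 × 10⁻²⁴ = 1.62 × 10⁻¹⁰ m = 162 pm.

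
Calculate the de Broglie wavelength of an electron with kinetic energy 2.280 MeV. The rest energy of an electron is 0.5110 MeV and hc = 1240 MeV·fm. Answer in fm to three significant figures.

Total energy E = KE + m₀c² = 2.280 + 0.5110 = 2.7910 MeV.
(pc)² = E² − (m₀c²)² = (2.7910)² − (0.5110)² = 7.529 MeV², so pc = 2.744 MeV.
λ = hc/(pc) = 1240 MeV·fm / 2.744 MeV = 452 fm.

λ = 452 fm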